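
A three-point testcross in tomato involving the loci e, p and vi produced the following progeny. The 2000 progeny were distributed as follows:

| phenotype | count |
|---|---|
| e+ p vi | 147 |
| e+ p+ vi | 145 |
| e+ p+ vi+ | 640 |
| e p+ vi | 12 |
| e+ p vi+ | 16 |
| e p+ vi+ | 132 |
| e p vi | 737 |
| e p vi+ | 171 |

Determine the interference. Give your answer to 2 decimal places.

0.47

The two most frequent reciprocal classes, e+ p+ vi+ and e p vi, are the parental types, so the F1 was e+ p+ vi+ / e p vi.
The two rarest classes, e+ p vi+ and e p+ vi, are the double crossovers. Comparing them with the parentals, only the p allele has switched, so p is the middle locus and the order is e – p – vi.
e–p: (279 + 28)/2000 = 0.1535; p–vi: (316 + 28)/2000 = 0.1720.
Expected DCO frequency = 0.1535 × 0.1720 ≈ 0.02640; observed = 28/2000 ≈ 0.01400.
Coefficient of coincidence = 0.01400/0.02640 ≈ 0.53; interference = 1 − 0.53 = 0.47.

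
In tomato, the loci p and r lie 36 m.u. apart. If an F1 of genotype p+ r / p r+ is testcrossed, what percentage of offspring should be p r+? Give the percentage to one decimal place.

A map distance of 36 m.u. corresponds to a recombination frequency of 0.360.
The F1 is p+ r / p r+, so p r+ is a parental gamete class with expected frequency (1 − r)/2 = 0.640/2 = 0.3200.
That is 0.3200 = 32.0% of the progeny.

32.0%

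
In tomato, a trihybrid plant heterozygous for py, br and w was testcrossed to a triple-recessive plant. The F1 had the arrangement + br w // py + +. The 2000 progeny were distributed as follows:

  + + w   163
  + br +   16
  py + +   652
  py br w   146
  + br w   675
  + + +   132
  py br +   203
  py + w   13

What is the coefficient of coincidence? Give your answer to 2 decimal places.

0.48

The two rarest classes, + br + and py + w, are the double crossovers. Comparing them with the parentals, only the w allele has switched, so w is the middle locus and the order is py – w – br.
py–w: (278 + 29)/2000 = 0.1535; w–br: (366 + 29)/2000 = 0.1975.
Expected DCO frequency = 0.1535 × 0.1975 ≈ 0.03032; observed = 29/2000 ≈ 0.01450.
Coefficient of coincidence = 0.01450/0.03032 ≈ 0.48.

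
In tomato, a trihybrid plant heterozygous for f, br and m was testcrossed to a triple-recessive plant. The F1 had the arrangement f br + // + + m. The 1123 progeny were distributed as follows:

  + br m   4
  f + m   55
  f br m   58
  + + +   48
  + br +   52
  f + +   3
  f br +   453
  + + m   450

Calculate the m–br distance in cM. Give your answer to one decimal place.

The two rarest classes, f + + and + br m, are the double crossovers. Comparing them with the parentals, only the br allele has switched, so br is the middle locus and the order is f – br – m.
Crossovers in the br–m interval produce the single-crossover classes f br m and + + + (58 + 48 = 106) plus the double crossovers (7).
RF(br–m) = (106 + 7) / 1123 = 113/1123 = 0.1006 → 10.1 cM.

10.1 cM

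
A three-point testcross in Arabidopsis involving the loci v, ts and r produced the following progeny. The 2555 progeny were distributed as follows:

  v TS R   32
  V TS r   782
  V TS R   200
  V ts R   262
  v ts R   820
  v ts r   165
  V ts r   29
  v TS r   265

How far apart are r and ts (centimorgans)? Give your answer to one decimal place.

16.7 centimorgans

The two most frequent reciprocal classes, V TS r and v ts R, are the parental types, so the F1 was V TS r / v ts R.
The two rarest classes, V ts r and v TS R, are the double crossovers. Comparing them with the parentals, only the ts allele has switched, so ts is the middle locus and the order is v – ts – r.
Crossovers in the ts–r interval produce the single-crossover classes V TS R and v ts r (200 + 165 = 365) plus the double crossovers (61).
RF(ts–r) = (365 + 61) / 2555 = 426/2555 = 0.1667 → 16.7 centimorgans.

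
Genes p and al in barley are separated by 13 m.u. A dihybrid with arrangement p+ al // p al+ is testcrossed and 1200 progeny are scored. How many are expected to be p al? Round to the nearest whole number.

78

A map distance of 13 m.u. corresponds to a recombination frequency of 0.130.
The F1 is p+ al / p al+, so p al is a recombinant gamete class with expected frequency r/2 = 0.130/2 = 0.0650.
Expected number = 0.0650 × 1200 = 78.00 ≈ 78.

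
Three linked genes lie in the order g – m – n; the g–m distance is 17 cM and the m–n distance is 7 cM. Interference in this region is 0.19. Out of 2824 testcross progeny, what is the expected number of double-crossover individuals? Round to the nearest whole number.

Map distances give recombination frequencies of 0.170 and 0.070 for the two intervals.
With interference 0.19 (so coincidence = 0.81), expected double-crossover frequency = 0.170 × 0.070 × 0.81 = 0.00964.
Expected number = 0.00964 × 2824 = 27.22 ≈ 27.

27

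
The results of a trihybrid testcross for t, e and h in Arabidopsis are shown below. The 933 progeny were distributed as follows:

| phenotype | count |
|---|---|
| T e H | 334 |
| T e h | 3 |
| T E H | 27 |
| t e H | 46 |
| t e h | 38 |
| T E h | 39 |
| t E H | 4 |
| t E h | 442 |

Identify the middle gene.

h

The two most frequent reciprocal classes, T e H and t E h, are the parental types, so the F1 was T e H / t E h.
The two rarest classes, T e h and t E H, are the double crossovers. Comparing them with the parentals, only the h allele has switched, so h is the middle locus and the order is t – h – e.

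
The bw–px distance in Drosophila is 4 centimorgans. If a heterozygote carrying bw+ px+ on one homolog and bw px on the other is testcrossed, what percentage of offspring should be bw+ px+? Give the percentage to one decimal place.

48.0%

A map distance of 4 centimorgans corresponds to a recombination frequency of 0.040.
The F1 is bw+ px+ / bw px, so bw+ px+ is a parental gamete class with expected frequency (1 − r)/2 = 0.960/2 = 0.4800.
That is 0.4800 = 48.0% of the progeny.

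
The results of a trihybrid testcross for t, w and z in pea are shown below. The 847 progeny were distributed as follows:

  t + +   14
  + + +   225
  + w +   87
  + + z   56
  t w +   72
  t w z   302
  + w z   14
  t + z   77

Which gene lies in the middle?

t

The two most frequent reciprocal classes, t w z and + + +, are the parental types, so the F1 was t w z / + + +.
The two rarest classes, + w z and t + +, are the double crossovers. Comparing them with the parentals, only the t allele has switched, so t is the middle locus and the order is z – t – w.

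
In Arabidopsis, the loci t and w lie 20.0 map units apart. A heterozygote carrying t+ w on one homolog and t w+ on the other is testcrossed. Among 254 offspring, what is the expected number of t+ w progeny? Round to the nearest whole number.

102

A map distance of 20.0 map units corresponds to a recombination frequency of 0.200.
The F1 is t+ w / t w+, so t+ w is a parental gamete class with expected frequency (1 − r)/2 = 0.800/2 = 0.4000.
Expected number = 0.4000 × 254 = 101.60 ≈ 102.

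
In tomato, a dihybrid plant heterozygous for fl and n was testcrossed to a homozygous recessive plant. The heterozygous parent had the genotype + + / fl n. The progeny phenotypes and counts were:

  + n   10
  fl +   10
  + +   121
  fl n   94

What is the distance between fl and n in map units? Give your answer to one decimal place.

The recombinant classes are + n and fl +: 10 + 10 = 20.
Recombination frequency = 20/235 = 0.0851 ≈ 8.5%, i.e. 8.5 map units.

8.5 map units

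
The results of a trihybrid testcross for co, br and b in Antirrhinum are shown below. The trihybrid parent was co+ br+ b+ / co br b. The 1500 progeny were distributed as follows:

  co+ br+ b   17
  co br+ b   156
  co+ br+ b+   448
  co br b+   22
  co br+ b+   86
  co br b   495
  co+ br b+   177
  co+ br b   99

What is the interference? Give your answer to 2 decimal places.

0.30

The two rarest classes, co+ br+ b and co br b+, are the double crossovers. Comparing them with the parentals, only the b allele has switched, so b is the middle locus and the order is co – b – br.
co–b: (185 + 39)/1500 = 0.1493; b–br: (333 + 39)/1500 = 0.2480.
Expected DCO frequency = 0.1493 × 0.2480 ≈ 0.03703; observed = 39/1500 ≈ 0.02600.
Coefficient of coincidence = 0.02600/0.03703 ≈ 0.70; interference = 1 − 0.70 = 0.30.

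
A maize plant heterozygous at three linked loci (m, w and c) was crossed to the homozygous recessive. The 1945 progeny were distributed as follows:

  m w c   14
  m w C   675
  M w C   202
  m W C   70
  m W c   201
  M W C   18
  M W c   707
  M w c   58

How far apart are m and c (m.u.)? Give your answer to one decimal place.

The two most frequent reciprocal classes, m w C and M W c, are the parental types, so the F1 was m w C / M W c.
The two rarest classes, m w c and M W C, are the double crossovers. Comparing them with the parentals, only the c allele has switched, so c is the middle locus and the order is w – c – m.
Crossovers in the c–m interval produce the single-crossover classes M w C and m W c (202 + 201 = 403) plus the double crossovers (32).
RF(c–m) = (403 + 32) / 1945 = 435/1945 = 0.2237 → 22.4 m.u.

22.4 m.u.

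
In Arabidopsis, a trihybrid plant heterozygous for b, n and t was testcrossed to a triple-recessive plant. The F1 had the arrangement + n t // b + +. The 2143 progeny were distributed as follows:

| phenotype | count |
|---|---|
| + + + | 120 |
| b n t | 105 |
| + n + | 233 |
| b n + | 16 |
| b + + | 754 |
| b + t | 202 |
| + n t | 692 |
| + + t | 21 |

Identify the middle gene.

n

The two rarest classes, + + t and b n +, are the double crossovers. Comparing them with the parentals, only the n allele has switched, so n is the middle locus and the order is t – n – b.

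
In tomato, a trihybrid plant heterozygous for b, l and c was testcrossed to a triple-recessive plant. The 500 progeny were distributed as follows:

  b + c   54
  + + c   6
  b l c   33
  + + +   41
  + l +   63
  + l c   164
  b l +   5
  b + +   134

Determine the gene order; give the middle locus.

l

The two most frequent reciprocal classes, b + + and + l c, are the parental types, so the F1 was b + + / + l c.
The two rarest classes, b l + and + + c, are the double crossovers. Comparing them with the parentals, only the l allele has switched, so l is the middle locus and the order is c – l – b.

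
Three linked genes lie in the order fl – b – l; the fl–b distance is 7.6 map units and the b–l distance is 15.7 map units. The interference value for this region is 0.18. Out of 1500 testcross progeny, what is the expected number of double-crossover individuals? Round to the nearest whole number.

Map distances give recombination frequencies of 0.076 and 0.157 for the two intervals.
With interference 0.18 (so coincidence = 0.82), expected double-crossover frequency = 0.076 × 0.157 × 0.82 = 0.00978.
Expected number = 0.00978 × 1500 = 14.68 ≈ 15.

15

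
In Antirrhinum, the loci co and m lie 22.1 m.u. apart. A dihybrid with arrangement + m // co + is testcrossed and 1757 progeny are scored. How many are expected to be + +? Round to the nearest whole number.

194

A map distance of 22.1 m.u. corresponds to a recombination frequency of 0.221.
The F1 is + m / co +, so + + is a recombinant gamete class with expected frequency r/2 = 0.221/2 = 0.1105.
Expected number = 0.1105 × 1757 = 194.15 ≈ 194.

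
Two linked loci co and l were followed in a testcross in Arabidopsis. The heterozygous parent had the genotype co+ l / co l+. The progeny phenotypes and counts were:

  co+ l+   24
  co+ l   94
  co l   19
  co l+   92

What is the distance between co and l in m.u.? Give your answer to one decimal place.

18.8 m.u.

The recombinant classes are co+ l+ and co l: 24 + 19 = 43.
Recombination frequency = 43/229 = 0.1878 ≈ 18.8%, i.e. 18.8 m.u.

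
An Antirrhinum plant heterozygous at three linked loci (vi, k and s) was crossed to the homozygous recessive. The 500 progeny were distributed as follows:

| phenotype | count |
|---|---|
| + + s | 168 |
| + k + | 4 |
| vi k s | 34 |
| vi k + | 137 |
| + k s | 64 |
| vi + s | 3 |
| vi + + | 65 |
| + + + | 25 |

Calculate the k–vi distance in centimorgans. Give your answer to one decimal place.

27.2 centimorgans

The two most frequent reciprocal classes, vi k + and + + s, are the parental types, so the F1 was vi k + / + + s.
The two rarest classes, + k + and vi + s, are the double crossovers. Comparing them with the parentals, only the vi allele has switched, so vi is the middle locus and the order is k – vi – s.
Crossovers in the k–vi interval produce the single-crossover classes vi + + and + k s (65 + 64 = 129) plus the double crossovers (7).
RF(k–vi) = (129 + 7) / 500 = 136/500 = 0.2720 → 27.2 centimorgans.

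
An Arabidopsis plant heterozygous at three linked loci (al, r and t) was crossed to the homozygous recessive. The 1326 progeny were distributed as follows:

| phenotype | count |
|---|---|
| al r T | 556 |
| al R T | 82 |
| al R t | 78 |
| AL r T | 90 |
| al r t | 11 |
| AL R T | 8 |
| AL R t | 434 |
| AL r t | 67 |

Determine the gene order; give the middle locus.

t

The two most frequent reciprocal classes, al r T and AL R t, are the parental types, so the F1 was al r T / AL R t.
The two rarest classes, al r t and AL R T, are the double crossovers. Comparing them with the parentals, only the t allele has switched, so t is the middle locus and the order is r – t – al.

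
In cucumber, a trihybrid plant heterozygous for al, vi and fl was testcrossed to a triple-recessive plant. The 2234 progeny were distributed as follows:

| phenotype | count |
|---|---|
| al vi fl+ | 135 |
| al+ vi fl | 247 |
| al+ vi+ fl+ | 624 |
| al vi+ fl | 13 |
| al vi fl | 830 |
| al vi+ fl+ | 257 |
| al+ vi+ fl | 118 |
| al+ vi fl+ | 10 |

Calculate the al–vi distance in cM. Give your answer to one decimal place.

23.6 cM

The two most frequent reciprocal classes, al+ vi+ fl+ and al vi fl, are the parental types, so the F1 was al+ vi+ fl+ / al vi fl.
The two rarest classes, al+ vi fl+ and al vi+ fl, are the double crossovers. Comparing them with the parentals, only the vi allele has switched, so vi is the middle locus and the order is al – vi – fl.
Crossovers in the al–vi interval produce the single-crossover classes al vi+ fl+ and al+ vi fl (257 + 247 = 504) plus the double crossovers (23).
RF(al–vi) = (504 + 23) / 2234 = 527/2234 = 0.2359 → 23.6 cM.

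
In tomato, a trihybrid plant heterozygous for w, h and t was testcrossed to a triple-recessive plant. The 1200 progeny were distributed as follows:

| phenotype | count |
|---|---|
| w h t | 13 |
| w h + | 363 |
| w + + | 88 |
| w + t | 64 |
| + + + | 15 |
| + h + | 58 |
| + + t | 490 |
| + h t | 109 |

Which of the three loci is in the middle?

t

The two most frequent reciprocal classes, + + t and w h +, are the parental types, so the F1 was + + t / w h +.
The two rarest classes, + + + and w h t, are the double crossovers. Comparing them with the parentals, only the t allele has switched, so t is the middle locus and the order is h – t – w.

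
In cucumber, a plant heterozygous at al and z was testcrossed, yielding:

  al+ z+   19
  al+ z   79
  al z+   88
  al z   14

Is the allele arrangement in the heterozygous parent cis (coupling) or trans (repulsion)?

The two most frequent classes are al+ z (79) and al z+ (88); these are the parental (non-recombinant) types.
So the F1 carried al+ z on one chromosome and al z+ on the other — the recessive alleles are on opposite chromosomes (trans / repulsion).

trans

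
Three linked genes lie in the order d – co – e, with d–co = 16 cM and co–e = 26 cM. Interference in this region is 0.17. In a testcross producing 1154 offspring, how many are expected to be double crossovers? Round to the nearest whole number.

40

Map distances give recombination frequencies of 0.160 and 0.260 for the two intervals.
With interference 0.17 (so coincidence = 0.83), expected double-crossover frequency = 0.160 × 0.260 × 0.83 = 0.03453.
Expected number = 0.03453 × 1154 = 39.85 ≈ 40.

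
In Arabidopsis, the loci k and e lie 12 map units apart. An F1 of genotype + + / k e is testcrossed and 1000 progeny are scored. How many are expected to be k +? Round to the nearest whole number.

60

A map distance of 12 map units corresponds to a recombination frequency of 0.120.
The F1 is + + / k e, so k + is a recombinant gamete class with expected frequency r/2 = 0.120/2 = 0.0600.
Expected number = 0.0600 × 1000 = 60.00 ≈ 60.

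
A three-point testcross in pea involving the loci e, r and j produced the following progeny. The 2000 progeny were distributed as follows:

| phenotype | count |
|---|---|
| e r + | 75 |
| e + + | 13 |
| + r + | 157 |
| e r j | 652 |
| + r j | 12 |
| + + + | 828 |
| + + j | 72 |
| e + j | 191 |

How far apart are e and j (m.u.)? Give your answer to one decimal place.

8.6 m.u.

The two most frequent reciprocal classes, + + + and e r j, are the parental types, so the F1 was + + + / e r j.
The two rarest classes, e + + and + r j, are the double crossovers. Comparing them with the parentals, only the e allele has switched, so e is the middle locus and the order is j – e – r.
Crossovers in the j–e interval produce the single-crossover classes + + j and e r + (72 + 75 = 147) plus the double crossovers (25).
RF(j–e) = (147 + 25) / 2000 = 172/2000 = 0.0860 → 8.6 m.u.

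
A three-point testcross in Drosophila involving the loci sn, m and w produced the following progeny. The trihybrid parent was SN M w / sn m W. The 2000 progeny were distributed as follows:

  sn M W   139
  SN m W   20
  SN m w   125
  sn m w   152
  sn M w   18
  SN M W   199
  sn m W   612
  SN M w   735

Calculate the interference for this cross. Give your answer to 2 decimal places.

The two rarest classes, sn M w and SN m W, are the double crossovers. Comparing them with the parentals, only the sn allele has switched, so sn is the middle locus and the order is m – sn – w.
m–sn: (264 + 38)/2000 = 0.1510; sn–w: (351 + 38)/2000 = 0.1945.
Expected DCO frequency = 0.1510 × 0.1945 ≈ 0.02937; observed = 38/2000 ≈ 0.01900.
Coefficient of coincidence = 0.01900/0.02937 ≈ 0.65; interference = 1 − 0.65 = 0.35.

0.35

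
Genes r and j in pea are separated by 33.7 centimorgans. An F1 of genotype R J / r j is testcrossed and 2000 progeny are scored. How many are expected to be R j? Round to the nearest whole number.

337

A map distance of 33.7 centimorgans corresponds to a recombination frequency of 0.337.
The F1 is R J / r j, so R j is a recombinant gamete class with expected frequency r/2 = 0.337/2 = 0.1685.
Expected number = 0.1685 × 2000 = 337.00 ≈ 337.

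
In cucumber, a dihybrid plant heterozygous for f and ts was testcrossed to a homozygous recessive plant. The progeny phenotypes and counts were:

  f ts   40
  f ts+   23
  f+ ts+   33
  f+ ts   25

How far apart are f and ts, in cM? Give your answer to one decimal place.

The two most frequent classes, f+ ts+ (33) and f ts (40), are the parental types, so the F1 was f+ ts+ / f ts.
The recombinant classes are f+ ts and f ts+: 25 + 23 = 48.
Recombination frequency = 48/121 = 0.3967 ≈ 39.7%, i.e. 39.7 cM.

39.7 cM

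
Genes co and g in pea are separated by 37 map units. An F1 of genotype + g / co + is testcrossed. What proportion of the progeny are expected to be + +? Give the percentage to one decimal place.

18.5%

A map distance of 37 map units corresponds to a recombination frequency of 0.370.
The F1 is + g / co +, so + + is a recombinant gamete class with expected frequency r/2 = 0.370/2 = 0.1850.
That is 0.1850 = 18.5% of the progeny.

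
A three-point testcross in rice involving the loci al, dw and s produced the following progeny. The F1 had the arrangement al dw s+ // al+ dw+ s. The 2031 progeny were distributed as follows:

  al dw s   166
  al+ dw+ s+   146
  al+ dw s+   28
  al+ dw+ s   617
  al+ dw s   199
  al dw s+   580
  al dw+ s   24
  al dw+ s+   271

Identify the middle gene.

al

The two rarest classes, al+ dw s+ and al dw+ s, are the double crossovers. Comparing them with the parentals, only the al allele has switched, so al is the middle locus and the order is s – al – dw.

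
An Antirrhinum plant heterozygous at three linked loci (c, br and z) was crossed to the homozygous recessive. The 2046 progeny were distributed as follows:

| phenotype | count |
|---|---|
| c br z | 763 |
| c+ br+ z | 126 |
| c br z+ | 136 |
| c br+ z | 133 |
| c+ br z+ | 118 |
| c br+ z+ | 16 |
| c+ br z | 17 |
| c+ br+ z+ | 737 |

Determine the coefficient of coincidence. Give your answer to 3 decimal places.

0.806

The two most frequent reciprocal classes, c br z and c+ br+ z+, are the parental types, so the F1 was c br z / c+ br+ z+.
The two rarest classes, c+ br z and c br+ z+, are the double crossovers. Comparing them with the parentals, only the c allele has switched, so c is the middle locus and the order is z – c – br.
z–c: (262 + 33)/2046 = 0.1442; c–br: (251 + 33)/2046 = 0.1388.
Expected DCO frequency = 0.1442 × 0.1388 ≈ 0.02001; observed = 33/2046 ≈ 0.01613.
Coefficient of coincidence = 0.01613/0.02001 ≈ 0.806.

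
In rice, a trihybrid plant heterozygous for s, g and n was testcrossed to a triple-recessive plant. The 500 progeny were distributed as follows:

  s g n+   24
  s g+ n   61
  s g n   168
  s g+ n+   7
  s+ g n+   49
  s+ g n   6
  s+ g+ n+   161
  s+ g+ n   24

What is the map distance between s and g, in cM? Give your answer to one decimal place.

The two most frequent reciprocal classes, s+ g+ n+ and s g n, are the parental types, so the F1 was s+ g+ n+ / s g n.
The two rarest classes, s g+ n+ and s+ g n, are the double crossovers. Comparing them with the parentals, only the s allele has switched, so s is the middle locus and the order is n – s – g.
Crossovers in the s–g interval produce the single-crossover classes s+ g n+ and s g+ n (49 + 61 = 110) plus the double crossovers (13).
RF(s–g) = (110 + 13) / 500 = 123/500 = 0.2460 → 24.6 cM.

24.6 cM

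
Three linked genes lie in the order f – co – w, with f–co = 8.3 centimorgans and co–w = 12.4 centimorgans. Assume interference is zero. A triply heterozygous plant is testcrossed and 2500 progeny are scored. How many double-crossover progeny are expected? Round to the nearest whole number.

Map distances give recombination frequencies of 0.083 and 0.124 for the two intervals.
With no interference, expected double-crossover frequency = 0.083 × 0.124 = 0.01029.
Expected number = 0.01029 × 2500 = 25.73 ≈ 26.

26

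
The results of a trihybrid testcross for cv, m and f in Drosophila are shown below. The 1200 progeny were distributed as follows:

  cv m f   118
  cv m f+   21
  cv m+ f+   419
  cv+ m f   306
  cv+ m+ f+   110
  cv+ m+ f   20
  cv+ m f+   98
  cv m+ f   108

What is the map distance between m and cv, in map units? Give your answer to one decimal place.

22.4 map units

The two most frequent reciprocal classes, cv m+ f+ and cv+ m f, are the parental types, so the F1 was cv m+ f+ / cv+ m f.
The two rarest classes, cv m f+ and cv+ m+ f, are the double crossovers. Comparing them with the parentals, only the m allele has switched, so m is the middle locus and the order is f – m – cv.
Crossovers in the m–cv interval produce the single-crossover classes cv+ m+ f+ and cv m f (110 + 118 = 228) plus the double crossovers (41).
RF(m–cv) = (228 + 41) / 1200 = 269/1200 = 0.2242 → 22.4 map units.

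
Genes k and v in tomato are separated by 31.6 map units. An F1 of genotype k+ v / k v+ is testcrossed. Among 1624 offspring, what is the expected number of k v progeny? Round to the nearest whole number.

257

A map distance of 31.6 map units corresponds to a recombination frequency of 0.316.
The F1 is k+ v / k v+, so k v is a recombinant gamete class with expected frequency r/2 = 0.316/2 = 0.1580.
Expected number = 0.1580 × 1624 = 256.59 ≈ 257.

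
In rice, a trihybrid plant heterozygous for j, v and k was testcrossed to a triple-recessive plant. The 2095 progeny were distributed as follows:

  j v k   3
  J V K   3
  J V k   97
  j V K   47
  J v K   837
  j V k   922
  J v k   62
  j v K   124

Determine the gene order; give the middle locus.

v

The two most frequent reciprocal classes, j V k and J v K, are the parental types, so the F1 was j V k / J v K.
The two rarest classes, j v k and J V K, are the double crossovers. Comparing them with the parentals, only the v allele has switched, so v is the middle locus and the order is k – v – j.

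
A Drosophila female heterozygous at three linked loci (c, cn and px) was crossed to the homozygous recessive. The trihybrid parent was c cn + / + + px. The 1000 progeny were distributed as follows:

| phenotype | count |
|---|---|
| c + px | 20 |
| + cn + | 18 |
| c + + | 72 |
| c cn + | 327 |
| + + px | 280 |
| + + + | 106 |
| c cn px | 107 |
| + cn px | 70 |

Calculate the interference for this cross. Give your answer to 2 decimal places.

The two rarest classes, + cn + and c + px, are the double crossovers. Comparing them with the parentals, only the c allele has switched, so c is the middle locus and the order is cn – c – px.
cn–c: (142 + 38)/1000 = 0.1800; c–px: (213 + 38)/1000 = 0.2510.
Expected DCO frequency = 0.1800 × 0.2510 ≈ 0.04518; observed = 38/1000 ≈ 0.03800.
Coefficient of coincidence = 0.03800/0.04518 ≈ 0.84; interference = 1 − 0.84 = 0.16.

0.16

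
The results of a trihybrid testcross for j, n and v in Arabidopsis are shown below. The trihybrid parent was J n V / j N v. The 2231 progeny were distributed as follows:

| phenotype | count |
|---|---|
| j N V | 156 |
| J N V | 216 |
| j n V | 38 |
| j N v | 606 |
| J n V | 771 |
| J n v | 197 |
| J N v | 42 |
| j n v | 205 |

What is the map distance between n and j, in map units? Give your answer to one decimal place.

22.5 map units

The two rarest classes, j n V and J N v, are the double crossovers. Comparing them with the parentals, only the j allele has switched, so j is the middle locus and the order is n – j – v.
Crossovers in the n–j interval produce the single-crossover classes J N V and j n v (216 + 205 = 421) plus the double crossovers (80).
RF(n–j) = (421 + 80) / 2231 = 501/2231 = 0.2246 → 22.5 map units.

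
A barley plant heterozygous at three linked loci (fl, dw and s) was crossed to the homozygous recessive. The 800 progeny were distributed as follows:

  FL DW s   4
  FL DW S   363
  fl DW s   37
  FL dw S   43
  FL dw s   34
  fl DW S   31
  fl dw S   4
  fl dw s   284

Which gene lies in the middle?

The two most frequent reciprocal classes, fl dw s and FL DW S, are the parental types, so the F1 was fl dw s / FL DW S.
The two rarest classes, fl dw S and FL DW s, are the double crossovers. Comparing them with the parentals, only the s allele has switched, so s is the middle locus and the order is dw – s – fl.

s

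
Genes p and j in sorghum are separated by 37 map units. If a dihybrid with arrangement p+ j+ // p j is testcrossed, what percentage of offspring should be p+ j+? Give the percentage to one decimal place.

A map distance of 37 map units corresponds to a recombination frequency of 0.370.
The F1 is p+ j+ / p j, so p+ j+ is a parental gamete class with expected frequency (1 − r)/2 = 0.630/2 = 0.3150.
That is 0.3150 = 31.5% of the progeny.

31.5%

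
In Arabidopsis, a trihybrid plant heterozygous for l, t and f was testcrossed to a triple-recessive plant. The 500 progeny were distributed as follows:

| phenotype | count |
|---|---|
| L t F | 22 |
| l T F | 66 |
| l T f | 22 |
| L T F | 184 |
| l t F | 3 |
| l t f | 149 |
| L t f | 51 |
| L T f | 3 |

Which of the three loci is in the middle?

f

The two most frequent reciprocal classes, l t f and L T F, are the parental types, so the F1 was l t f / L T F.
The two rarest classes, l t F and L T f, are the double crossovers. Comparing them with the parentals, only the f allele has switched, so f is the middle locus and the order is l – f – t.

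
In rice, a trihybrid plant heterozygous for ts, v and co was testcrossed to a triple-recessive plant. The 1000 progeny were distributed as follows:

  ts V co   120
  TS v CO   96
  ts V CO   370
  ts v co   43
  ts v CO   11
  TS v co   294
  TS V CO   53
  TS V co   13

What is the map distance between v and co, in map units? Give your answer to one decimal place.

The two most frequent reciprocal classes, TS v co and ts V CO, are the parental types, so the F1 was TS v co / ts V CO.
The two rarest classes, TS V co and ts v CO, are the double crossovers. Comparing them with the parentals, only the v allele has switched, so v is the middle locus and the order is ts – v – co.
Crossovers in the v–co interval produce the single-crossover classes TS v CO and ts V co (96 + 120 = 216) plus the double crossovers (24).
RF(v–co) = (216 + 24) / 1000 = 240/1000 = 0.2400 → 24.0 map units.

24.0 map units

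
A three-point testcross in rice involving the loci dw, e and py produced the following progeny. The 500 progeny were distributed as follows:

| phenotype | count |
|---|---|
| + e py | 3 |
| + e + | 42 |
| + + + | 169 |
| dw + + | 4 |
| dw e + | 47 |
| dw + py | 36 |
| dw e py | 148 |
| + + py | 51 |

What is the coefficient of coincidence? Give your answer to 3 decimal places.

0.392

The two most frequent reciprocal classes, dw e py and + + +, are the parental types, so the F1 was dw e py / + + +.
The two rarest classes, + e py and dw + +, are the double crossovers. Comparing them with the parentals, only the dw allele has switched, so dw is the middle locus and the order is e – dw – py.
e–dw: (78 + 7)/500 = 0.1700; dw–py: (98 + 7)/500 = 0.2100.
Expected DCO frequency = 0.1700 × 0.2100 ≈ 0.03570; observed = 7/500 ≈ 0.01400.
Coefficient of coincidence = 0.01400/0.03570 ≈ 0.392.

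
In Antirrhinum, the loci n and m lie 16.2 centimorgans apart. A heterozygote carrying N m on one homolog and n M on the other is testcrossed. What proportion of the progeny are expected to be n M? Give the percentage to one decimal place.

41.9%

A map distance of 16.2 centimorgans corresponds to a recombination frequency of 0.162.
The F1 is N m / n M, so n M is a parental gamete class with expected frequency (1 − r)/2 = 0.838/2 = 0.4190.
That is 0.4190 = 41.9% of the progeny.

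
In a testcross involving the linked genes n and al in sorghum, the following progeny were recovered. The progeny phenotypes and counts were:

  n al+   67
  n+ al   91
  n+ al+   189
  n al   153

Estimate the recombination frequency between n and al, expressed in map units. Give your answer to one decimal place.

31.6 map units

The two most frequent classes, n+ al+ (189) and n al (153), are the parental types, so the F1 was n+ al+ / n al.
The recombinant classes are n+ al and n al+: 91 + 67 = 158.
Recombination frequency = 158/500 = 0.3160 ≈ 31.6%, i.e. 31.6 map units.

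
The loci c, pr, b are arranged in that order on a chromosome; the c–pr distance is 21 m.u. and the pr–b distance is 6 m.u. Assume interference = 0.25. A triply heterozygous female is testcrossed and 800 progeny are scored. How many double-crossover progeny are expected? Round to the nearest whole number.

Map distances give recombination frequencies of 0.210 and 0.060 for the two intervals.
With interference 0.25 (so coincidence = 0.75), expected double-crossover frequency = 0.210 × 0.060 × 0.75 = 0.00945.
Expected number = 0.00945 × 800 = 7.56 ≈ 8.

8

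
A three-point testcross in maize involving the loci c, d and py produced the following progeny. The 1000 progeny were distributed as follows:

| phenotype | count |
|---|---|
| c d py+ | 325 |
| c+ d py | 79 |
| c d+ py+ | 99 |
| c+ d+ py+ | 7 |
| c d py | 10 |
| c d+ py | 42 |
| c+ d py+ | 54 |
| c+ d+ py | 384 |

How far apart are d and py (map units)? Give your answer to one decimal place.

19.5 map units

The two most frequent reciprocal classes, c d py+ and c+ d+ py, are the parental types, so the F1 was c d py+ / c+ d+ py.
The two rarest classes, c d py and c+ d+ py+, are the double crossovers. Comparing them with the parentals, only the py allele has switched, so py is the middle locus and the order is c – py – d.
Crossovers in the py–d interval produce the single-crossover classes c d+ py+ and c+ d py (99 + 79 = 178) plus the double crossovers (17).
RF(py–d) = (178 + 17) / 1000 = 195/1000 = 0.1950 → 19.5 map units.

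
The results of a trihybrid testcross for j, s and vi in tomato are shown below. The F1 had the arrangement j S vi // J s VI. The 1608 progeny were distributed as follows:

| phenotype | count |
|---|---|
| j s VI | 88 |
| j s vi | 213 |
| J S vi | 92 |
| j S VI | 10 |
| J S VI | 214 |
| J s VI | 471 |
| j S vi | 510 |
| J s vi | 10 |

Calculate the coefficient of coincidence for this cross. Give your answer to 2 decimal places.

0.36

The two rarest classes, j S VI and J s vi, are the double crossovers. Comparing them with the parentals, only the vi allele has switched, so vi is the middle locus and the order is s – vi – j.
s–vi: (427 + 20)/1608 = 0.2780; vi–j: (180 + 20)/1608 = 0.1244.
Expected DCO frequency = 0.2780 × 0.1244 ≈ 0.03458; observed = 20/1608 ≈ 0.01244.
Coefficient of coincidence = 0.01244/0.03458 ≈ 0.36.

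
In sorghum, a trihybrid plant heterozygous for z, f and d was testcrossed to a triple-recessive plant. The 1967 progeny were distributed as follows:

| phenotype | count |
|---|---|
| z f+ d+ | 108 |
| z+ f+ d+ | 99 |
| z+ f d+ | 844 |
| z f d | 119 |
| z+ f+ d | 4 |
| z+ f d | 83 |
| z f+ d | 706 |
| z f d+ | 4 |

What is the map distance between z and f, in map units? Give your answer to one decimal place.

11.5 map units

The two most frequent reciprocal classes, z+ f d+ and z f+ d, are the parental types, so the F1 was z+ f d+ / z f+ d.
The two rarest classes, z f d+ and z+ f+ d, are the double crossovers. Comparing them with the parentals, only the z allele has switched, so z is the middle locus and the order is d – z – f.
Crossovers in the z–f interval produce the single-crossover classes z+ f+ d+ and z f d (99 + 119 = 218) plus the double crossovers (8).
RF(z–f) = (218 + 8) / 1967 = 226/1967 = 0.1149 → 11.5 map units.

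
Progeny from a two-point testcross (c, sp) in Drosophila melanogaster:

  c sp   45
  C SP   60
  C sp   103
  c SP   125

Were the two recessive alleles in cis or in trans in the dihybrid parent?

trans

The two most frequent classes are C sp (103) and c SP (125); these are the parental (non-recombinant) types.
So the F1 carried C sp on one chromosome and c SP on the other — the recessive alleles are on opposite chromosomes (trans / repulsion).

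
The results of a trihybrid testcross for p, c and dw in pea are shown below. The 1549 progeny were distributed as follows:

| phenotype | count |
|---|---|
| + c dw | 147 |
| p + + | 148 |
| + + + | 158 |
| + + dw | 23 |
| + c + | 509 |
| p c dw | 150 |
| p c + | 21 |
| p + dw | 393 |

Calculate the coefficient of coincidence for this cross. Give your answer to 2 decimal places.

0.57

The two most frequent reciprocal classes, p + dw and + c +, are the parental types, so the F1 was p + dw / + c +.
The two rarest classes, + + dw and p c +, are the double crossovers. Comparing them with the parentals, only the p allele has switched, so p is the middle locus and the order is c – p – dw.
c–p: (308 + 44)/1549 = 0.2272; p–dw: (295 + 44)/1549 = 0.2189.
Expected DCO frequency = 0.2272 × 0.2189 ≈ 0.04973; observed = 44/1549 ≈ 0.02841.
Coefficient of coincidence = 0.02841/0.04973 ≈ 0.57.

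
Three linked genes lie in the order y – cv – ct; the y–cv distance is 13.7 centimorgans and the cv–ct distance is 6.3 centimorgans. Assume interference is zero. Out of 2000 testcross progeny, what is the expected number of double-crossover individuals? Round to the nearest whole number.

17

Map distances give recombination frequencies of 0.137 and 0.063 for the two intervals.
With no interference, expected double-crossover frequency = 0.137 × 0.063 = 0.00863.
Expected number = 0.00863 × 2000 = 17.26 ≈ 17.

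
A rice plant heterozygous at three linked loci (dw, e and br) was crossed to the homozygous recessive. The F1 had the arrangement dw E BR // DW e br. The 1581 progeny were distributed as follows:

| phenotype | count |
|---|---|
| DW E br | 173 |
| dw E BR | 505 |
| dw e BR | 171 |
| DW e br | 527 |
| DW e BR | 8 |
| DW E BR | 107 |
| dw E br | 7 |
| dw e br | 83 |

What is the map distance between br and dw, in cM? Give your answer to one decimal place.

The two rarest classes, dw E br and DW e BR, are the double crossovers. Comparing them with the parentals, only the br allele has switched, so br is the middle locus and the order is e – br – dw.
Crossovers in the br–dw interval produce the single-crossover classes DW E BR and dw e br (107 + 83 = 190) plus the double crossovers (15).
RF(br–dw) = (190 + 15) / 1581 = 205/1581 = 0.1297 → 13.0 cM.

13.0 cM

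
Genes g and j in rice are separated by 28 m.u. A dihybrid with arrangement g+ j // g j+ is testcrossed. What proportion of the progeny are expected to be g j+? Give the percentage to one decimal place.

A map distance of 28 m.u. corresponds to a recombination frequency of 0.280.
The F1 is g+ j / g j+, so g j+ is a parental gamete class with expected frequency (1 − r)/2 = 0.720/2 = 0.3600.
That is 0.3600 = 36.0% of the progeny.

36.0%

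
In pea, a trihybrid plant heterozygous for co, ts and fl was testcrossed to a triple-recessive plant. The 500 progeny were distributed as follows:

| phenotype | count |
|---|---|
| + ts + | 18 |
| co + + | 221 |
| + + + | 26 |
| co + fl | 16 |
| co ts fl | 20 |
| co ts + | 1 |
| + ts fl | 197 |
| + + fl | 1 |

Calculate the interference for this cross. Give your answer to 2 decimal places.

The two most frequent reciprocal classes, + ts fl and co + +, are the parental types, so the F1 was + ts fl / co + +.
The two rarest classes, + + fl and co ts +, are the double crossovers. Comparing them with the parentals, only the ts allele has switched, so ts is the middle locus and the order is co – ts – fl.
co–ts: (46 + 2)/500 = 0.0960; ts–fl: (34 + 2)/500 = 0.0720.
Expected DCO frequency = 0.0960 × 0.0720 ≈ 0.00691; observed = 2/500 ≈ 0.00400.
Coefficient of coincidence = 0.00400/0.00691 ≈ 0.58; interference = 1 − 0.58 = 0.42.

0.42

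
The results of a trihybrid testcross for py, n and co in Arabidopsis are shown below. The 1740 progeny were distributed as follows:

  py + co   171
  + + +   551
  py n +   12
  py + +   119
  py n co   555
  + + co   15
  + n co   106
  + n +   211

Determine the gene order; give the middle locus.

co

The two most frequent reciprocal classes, py n co and + + +, are the parental types, so the F1 was py n co / + + +.
The two rarest classes, py n + and + + co, are the double crossovers. Comparing them with the parentals, only the co allele has switched, so co is the middle locus and the order is n – co – py.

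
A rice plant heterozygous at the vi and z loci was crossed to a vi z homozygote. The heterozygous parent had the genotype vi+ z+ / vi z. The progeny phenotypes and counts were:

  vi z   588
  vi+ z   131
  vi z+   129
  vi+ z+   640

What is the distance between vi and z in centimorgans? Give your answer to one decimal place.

The recombinant classes are vi+ z and vi z+: 131 + 129 = 260.
Recombination frequency = 260/1488 = 0.1747 ≈ 17.5%, i.e. 17.5 centimorgans.

17.5 centimorgans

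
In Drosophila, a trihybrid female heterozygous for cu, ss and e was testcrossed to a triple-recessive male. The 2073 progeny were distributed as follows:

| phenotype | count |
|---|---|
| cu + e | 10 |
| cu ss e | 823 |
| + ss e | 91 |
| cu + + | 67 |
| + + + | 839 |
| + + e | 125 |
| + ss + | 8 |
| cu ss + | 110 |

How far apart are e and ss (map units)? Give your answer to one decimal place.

12.2 map units

The two most frequent reciprocal classes, cu ss e and + + +, are the parental types, so the F1 was cu ss e / + + +.
The two rarest classes, cu + e and + ss +, are the double crossovers. Comparing them with the parentals, only the ss allele has switched, so ss is the middle locus and the order is e – ss – cu.
Crossovers in the e–ss interval produce the single-crossover classes cu ss + and + + e (110 + 125 = 235) plus the double crossovers (18).
RF(e–ss) = (235 + 18) / 2073 = 253/2073 = 0.1220 → 12.2 map units.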